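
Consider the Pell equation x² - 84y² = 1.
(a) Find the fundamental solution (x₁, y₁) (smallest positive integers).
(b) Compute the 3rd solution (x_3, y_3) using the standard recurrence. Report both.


Step 1: Find the fundamental solution (x₁, y₁) of x² - 84y² = 1.
  Expand √84 as a continued fraction. a₀ = ⌊√84⌋ = 9; iterate m_{k+1} = d_k·a_k − m_k, d_{k+1} = (84 − m_{k+1}²)/d_k, a_{k+1} = ⌊(a₀ + m_{k+1})/d_{k+1}⌋ (starting m₀ = 0, d₀ = 1), with convergents p_k = a_k·p_{k-1} + p_{k-2}, q_k = a_k·q_{k-1} + q_{k-2} (p₋₁ = 1, q₋₁ = 0):
  k = 0: a₀ = 9; p₀/q₀ = 9/1; p₀² − 84·q₀² = 81 − 84 = -3.
  k = 1: m = 9, d = 3, a = ⌊(9 + 9)/3⌋ = 6; p/q = (6·9 + 1)/(6·1 + 0) = 55/6; p² − 84·q² = 3025 − 3024 = 1.
  The first convergent with p² − 84·q² = 1 gives the fundamental solution (x₁, y₁) = (55, 6).
Step 2: Apply the recurrence (x_{n+1}, y_{n+1}) = (x₁x_n + 84y₁y_n, x₁y_n + y₁x_n) repeatedly.
  From (x_1, y_1) = (55, 6): x_2 = 55·55 + 84·6·6 = 6049; y_2 = 55·6 + 6·55 = 660.
  From (x_2, y_2) = (6049, 660): x_3 = 55·6049 + 84·6·660 = 665335; y_3 = 55·660 + 6·6049 = 72594.
Step 3: Verify x_3² - 84·y_3² = 442670662225 - 442670662224 = 1 (should be 1). ✓

(x_1, y_1) = (55, 6); (x_3, y_3) = (665335, 72594).


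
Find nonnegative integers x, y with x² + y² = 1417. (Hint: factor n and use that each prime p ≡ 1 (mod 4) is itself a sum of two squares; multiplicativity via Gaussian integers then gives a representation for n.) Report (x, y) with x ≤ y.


Step 1: Factor n = 1417 = 13 · 109.
Step 2: Check the mod-4 condition on each prime factor: 13 ≡ 1 (mod 4), exponent 1; 109 ≡ 1 (mod 4), exponent 1.
All primes ≡ 3 (mod 4) appear to even exponent (or don't appear), so by the two-squares theorem n IS expressible as a sum of two squares.
Step 3: Build a representation. Here n = 13 · 109 is a product of primes ≡ 1 (mod 4). Each prime p ≡ 1 (mod 4) is itself a sum of two squares; find a² by testing p − a² for a perfect square:
  13: 13 − 1² = 12, 13 − 2² = 9 = 3² ⇒ 13 = 2² + 3².
  109: 109 − 1² = 108, 109 − 2² = 105, 109 − 3² = 100 = 10² ⇒ 109 = 3² + 10².
  Combine using the Brahmagupta–Fibonacci identity (a² + b²)(c² + d²) = (ac − bd)² + (ad + bc)² = (ac + bd)² + (ad − bc)²:
  13 · 109 = 1417: from (2² + 3²)(3² + 10²), take (2·3 − 3·10, 2·10 + 3·3) = (6 − 30, 20 + 9) = (-24, 29); dropping signs (only squares matter) gives (24, 29); check 24² + 29² = 576 + 841 = 1417 ✓.
Step 4: Order so x ≤ y and verify: 24² + 29² = 576 + 841 = 1417 = n. ✓

n = 1417 = 24² + 29² (one valid representation with x ≤ y).


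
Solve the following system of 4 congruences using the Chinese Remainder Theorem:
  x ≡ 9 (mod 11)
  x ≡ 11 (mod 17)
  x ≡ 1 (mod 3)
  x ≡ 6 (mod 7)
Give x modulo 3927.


Product of moduli M = 11 · 17 · 3 · 7 = 3927.
Merge one congruence at a time:
  Start: x ≡ 9 (mod 11).
  Combine with x ≡ 11 (mod 17); new modulus lcm = 187.
    Write x = 9 + 11·t and substitute into x ≡ 11 (mod 17): 11·t ≡ 11 − 9 = 2 (mod 17).
    The inverse of 11 mod 17 is 14 (since 11·14 = 154 = 9·17 + 1), so t ≡ 14·2 = 28 ≡ 11 (mod 17).
    Then x = 9 + 11·11 = 130, valid modulo lcm(11, 17) = 187: x ≡ 130 (mod 187).
  Combine with x ≡ 1 (mod 3); new modulus lcm = 561.
    Write x = 130 + 187·t and substitute into x ≡ 1 (mod 3): 187·t ≡ 1 − 130 = -129 (mod 3).
    Reduce coefficients mod 3: 1·t ≡ 0 (mod 3).
    So t ≡ 0 (mod 3).
    Then x = 130 + 187·0 = 130, valid modulo lcm(187, 3) = 561: x ≡ 130 (mod 561).
  Combine with x ≡ 6 (mod 7); new modulus lcm = 3927.
    Write x = 130 + 561·t and substitute into x ≡ 6 (mod 7): 561·t ≡ 6 − 130 = -124 (mod 7).
    Reduce coefficients mod 7: 1·t ≡ 2 (mod 7).
    So t ≡ 2 (mod 7).
    Then x = 130 + 561·2 = 1252, valid modulo lcm(561, 7) = 3927: x ≡ 1252 (mod 3927).
Verify against each original: 1252 mod 11 = 9, 1252 mod 17 = 11, 1252 mod 3 = 1, 1252 mod 7 = 6.

x ≡ 1252 (mod 3927).


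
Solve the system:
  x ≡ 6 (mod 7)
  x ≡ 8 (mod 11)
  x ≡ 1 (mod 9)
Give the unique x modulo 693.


Moduli 7, 11, 9 are pairwise coprime; by CRT there is a unique solution modulo M = 7 · 11 · 9 = 693.
Solve pairwise, accumulating the modulus:
  Start with x ≡ 6 (mod 7).
  Combine with x ≡ 8 (mod 11): since gcd(7, 11) = 1, we get a unique residue mod 77.
    Write x = 6 + 7·t and substitute into x ≡ 8 (mod 11): 7·t ≡ 8 − 6 = 2 (mod 11).
    The inverse of 7 mod 11 is 8 (since 7·8 = 56 = 5·11 + 1), so t ≡ 8·2 = 16 ≡ 5 (mod 11).
    Then x = 6 + 7·5 = 41, valid modulo lcm(7, 11) = 77: x ≡ 41 (mod 77).
  Combine with x ≡ 1 (mod 9): since gcd(77, 9) = 1, we get a unique residue mod 693.
    Write x = 41 + 77·t and substitute into x ≡ 1 (mod 9): 77·t ≡ 1 − 41 = -40 (mod 9).
    Reduce coefficients mod 9: 5·t ≡ 5 (mod 9).
    The inverse of 5 mod 9 is 2 (since 5·2 = 10 = 1·9 + 1), so t ≡ 2·5 = 10 ≡ 1 (mod 9).
    Then x = 41 + 77·1 = 118, valid modulo lcm(77, 9) = 693: x ≡ 118 (mod 693).
Verify: 118 mod 7 = 6 ✓, 118 mod 11 = 8 ✓, 118 mod 9 = 1 ✓.

x ≡ 118 (mod 693).


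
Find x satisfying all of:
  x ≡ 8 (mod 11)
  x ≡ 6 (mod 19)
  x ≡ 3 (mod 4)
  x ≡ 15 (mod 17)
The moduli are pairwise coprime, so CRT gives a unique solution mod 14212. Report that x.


Product of moduli M = 11 · 19 · 4 · 17 = 14212.
Merge one congruence at a time:
  Start: x ≡ 8 (mod 11).
  Combine with x ≡ 6 (mod 19); new modulus lcm = 209.
    Write x = 8 + 11·t and substitute into x ≡ 6 (mod 19): 11·t ≡ 6 − 8 = -2 (mod 19).
    Reduce coefficients mod 19: 11·t ≡ 17 (mod 19).
    The inverse of 11 mod 19 is 7 (since 11·7 = 77 = 4·19 + 1), so t ≡ 7·17 = 119 ≡ 5 (mod 19).
    Then x = 8 + 11·5 = 63, valid modulo lcm(11, 19) = 209: x ≡ 63 (mod 209).
  Combine with x ≡ 3 (mod 4); new modulus lcm = 836.
    Write x = 63 + 209·t and substitute into x ≡ 3 (mod 4): 209·t ≡ 3 − 63 = -60 (mod 4).
    Reduce coefficients mod 4: 1·t ≡ 0 (mod 4).
    So t ≡ 0 (mod 4).
    Then x = 63 + 209·0 = 63, valid modulo lcm(209, 4) = 836: x ≡ 63 (mod 836).
  Combine with x ≡ 15 (mod 17); new modulus lcm = 14212.
    Write x = 63 + 836·t and substitute into x ≡ 15 (mod 17): 836·t ≡ 15 − 63 = -48 (mod 17).
    Reduce coefficients mod 17: 3·t ≡ 3 (mod 17).
    The inverse of 3 mod 17 is 6 (since 3·6 = 18 = 1·17 + 1), so t ≡ 6·3 = 18 ≡ 1 (mod 17).
    Then x = 63 + 836·1 = 899, valid modulo lcm(836, 17) = 14212: x ≡ 899 (mod 14212).
Verify against each original: 899 mod 11 = 8, 899 mod 19 = 6, 899 mod 4 = 3, 899 mod 17 = 15.

x ≡ 899 (mod 14212).


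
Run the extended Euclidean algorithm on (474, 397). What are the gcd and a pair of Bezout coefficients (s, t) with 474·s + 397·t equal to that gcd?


Euclidean algorithm on (474, 397) — divide until remainder is 0:
  474 = 1 · 397 + 77
  397 = 5 · 77 + 12
  77 = 6 · 12 + 5
  12 = 2 · 5 + 2
  5 = 2 · 2 + 1
  2 = 2 · 1 + 0
gcd(474, 397) = 1.
Track Bezout coefficients alongside the remainders: start with r₀ = 474 = a·1 + b·0 (s = 1, t = 0) and r₁ = 397 = a·0 + b·1 (s = 0, t = 1); each new remainder r_{k+1} = r_{k-1} − q_k·r_k inherits s_{k+1} = s_{k-1} − q_k·s_k, t_{k+1} = t_{k-1} − q_k·t_k, so r_k = a·s_k + b·t_k at every step:
  q = 1: r = 77, s = 1 − 1·0 = 1, t = 0 − 1·1 = -1  (check: 474·1 + 397·(-1) = 77)
  q = 5: r = 12, s = 0 − 5·1 = -5, t = 1 − 5·(-1) = 6  (check: 474·(-5) + 397·6 = 12)
  q = 6: r = 5, s = 1 − 6·(-5) = 31, t = -1 − 6·6 = -37  (check: 474·31 + 397·(-37) = 5)
  q = 2: r = 2, s = -5 − 2·31 = -67, t = 6 − 2·(-37) = 80  (check: 474·(-67) + 397·80 = 2)
  q = 2: r = 1, s = 31 − 2·(-67) = 165, t = -37 − 2·80 = -197  (check: 474·165 + 397·(-197) = 1)
The row with r = 1 (the gcd) gives the Bezout coefficients s = 165, t = -197.
Result: 474 · (165) + 397 · (-197) = 1.

gcd(474, 397) = 1; s = 165, t = -197 (check: 474·165 + 397·(-197) = 1).


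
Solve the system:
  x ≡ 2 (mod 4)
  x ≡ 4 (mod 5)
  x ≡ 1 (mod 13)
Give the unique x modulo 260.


Moduli 4, 5, 13 are pairwise coprime; by CRT there is a unique solution modulo M = 4 · 5 · 13 = 260.
Solve pairwise, accumulating the modulus:
  Start with x ≡ 2 (mod 4).
  Combine with x ≡ 4 (mod 5): since gcd(4, 5) = 1, we get a unique residue mod 20.
    Write x = 2 + 4·t and substitute into x ≡ 4 (mod 5): 4·t ≡ 4 − 2 = 2 (mod 5).
    The inverse of 4 mod 5 is 4 (since 4·4 = 16 = 3·5 + 1), so t ≡ 4·2 = 8 ≡ 3 (mod 5).
    Then x = 2 + 4·3 = 14, valid modulo lcm(4, 5) = 20: x ≡ 14 (mod 20).
  Combine with x ≡ 1 (mod 13): since gcd(20, 13) = 1, we get a unique residue mod 260.
    Write x = 14 + 20·t and substitute into x ≡ 1 (mod 13): 20·t ≡ 1 − 14 = -13 (mod 13).
    Reduce coefficients mod 13: 7·t ≡ 0 (mod 13).
    The inverse of 7 mod 13 is 2 (since 7·2 = 14 = 1·13 + 1), so t ≡ 2·0 = 0 ≡ 0 (mod 13).
    Then x = 14 + 20·0 = 14, valid modulo lcm(20, 13) = 260: x ≡ 14 (mod 260).
Verify: 14 mod 4 = 2 ✓, 14 mod 5 = 4 ✓, 14 mod 13 = 1 ✓.

x ≡ 14 (mod 260).


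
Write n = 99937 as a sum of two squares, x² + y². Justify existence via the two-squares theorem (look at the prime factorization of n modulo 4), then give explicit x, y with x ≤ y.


Step 1: Factor n = 99937 = 37^2 · 73.
Step 2: Check the mod-4 condition on each prime factor: 37 ≡ 1 (mod 4), exponent 2; 73 ≡ 1 (mod 4), exponent 1.
All primes ≡ 3 (mod 4) appear to even exponent (or don't appear), so by the two-squares theorem n IS expressible as a sum of two squares.
Step 3: Build a representation. Here n = 37 · 37 · 73 is a product of primes ≡ 1 (mod 4). Each prime p ≡ 1 (mod 4) is itself a sum of two squares; find a² by testing p − a² for a perfect square:
  37: 37 − 1² = 36 = 6² ⇒ 37 = 1² + 6².
  73: 73 − 1² = 72, 73 − 2² = 69, 73 − 3² = 64 = 8² ⇒ 73 = 3² + 8².
  Combine using the Brahmagupta–Fibonacci identity (a² + b²)(c² + d²) = (ac − bd)² + (ad + bc)² = (ac + bd)² + (ad − bc)²:
  37 · 37 = 1369: from (1² + 6²)(1² + 6²), take (1·1 − 6·6, 1·6 + 6·1) = (1 − 36, 6 + 6) = (-35, 12); dropping signs (only squares matter) gives (35, 12); check 35² + 12² = 1225 + 144 = 1369 ✓.
  1369 · 73 = 99937: from (35² + 12²)(3² + 8²), take (35·3 − 12·8, 35·8 + 12·3) = (105 − 96, 280 + 36) = (9, 316); check 9² + 316² = 81 + 99856 = 99937 ✓.
Step 4: Order so x ≤ y and verify: 9² + 316² = 81 + 99856 = 99937 = n. ✓

n = 99937 = 9² + 316² (one valid representation with x ≤ y).


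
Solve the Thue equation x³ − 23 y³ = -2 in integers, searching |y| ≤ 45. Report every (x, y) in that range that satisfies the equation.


The equation is x³ - 23y³ = -2. For fixed y, x³ = 23·y³ − 2, so a solution requires the RHS to be a perfect cube.
Strategy: iterate y from -45 to 45, compute RHS = 23·y³ − 2, and check whether it is a (positive or negative) perfect cube.
Check small values of y:
  y = 0: RHS = -2 is not a perfect cube.
  y = 1: RHS = 21 is not a perfect cube.
  y = -1: RHS = -25 is not a perfect cube.
  y = 2: RHS = 182 is not a perfect cube.
  y = -2: RHS = -186 is not a perfect cube.
  y = 3: RHS = 619 is not a perfect cube.
  y = -3: RHS = -623 is not a perfect cube.
Continuing the search up to |y| = 45 finds no solutions either.
No (x, y) in the scanned range satisfies the equation.

No integer solutions with |y| ≤ 45.


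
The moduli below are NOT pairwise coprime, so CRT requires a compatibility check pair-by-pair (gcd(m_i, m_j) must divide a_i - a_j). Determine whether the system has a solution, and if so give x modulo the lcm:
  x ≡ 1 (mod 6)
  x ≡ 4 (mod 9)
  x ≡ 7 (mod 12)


Moduli 6, 9, 12 are not pairwise coprime, so CRT works modulo lcm(m_i) when all pairwise compatibility conditions hold.
Pairwise compatibility: gcd(m_i, m_j) must divide a_i - a_j for every pair.
Merge one congruence at a time:
  Start: x ≡ 1 (mod 6).
  Combine with x ≡ 4 (mod 9): gcd(6, 9) = 3; 4 - 1 = 3, which IS divisible by 3, so compatible.
    Write x = 1 + 6·t and substitute into x ≡ 4 (mod 9): 6·t ≡ 4 − 1 = 3 (mod 9).
    Divide the congruence (and modulus) by g = 3: 2·t ≡ 1 (mod 3).
    The inverse of 2 mod 3 is 2 (since 2·2 = 4 = 1·3 + 1), so t ≡ 2·1 = 2 ≡ 2 (mod 3).
    Then x = 1 + 6·2 = 13, valid modulo lcm(6, 9) = 18: x ≡ 13 (mod 18).
  Combine with x ≡ 7 (mod 12): gcd(18, 12) = 6; 7 - 13 = -6, which IS divisible by 6, so compatible.
    Write x = 13 + 18·t and substitute into x ≡ 7 (mod 12): 18·t ≡ 7 − 13 = -6 (mod 12).
    Divide the congruence (and modulus) by g = 6: 3·t ≡ -1 (mod 2).
    Reduce coefficients mod 2: 1·t ≡ 1 (mod 2).
    So t ≡ 1 (mod 2).
    Then x = 13 + 18·1 = 31, valid modulo lcm(18, 12) = 36: x ≡ 31 (mod 36).
Verify: 31 mod 6 = 1, 31 mod 9 = 4, 31 mod 12 = 7.

x ≡ 31 (mod 36).


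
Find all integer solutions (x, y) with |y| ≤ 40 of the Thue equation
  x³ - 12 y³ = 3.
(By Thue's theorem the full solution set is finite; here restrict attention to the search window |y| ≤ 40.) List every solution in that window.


The equation is x³ - 12y³ = 3. For fixed y, x³ = 12·y³ + 3, so a solution requires the RHS to be a perfect cube.
Strategy: iterate y from -40 to 40, compute RHS = 12·y³ + 3, and check whether it is a (positive or negative) perfect cube.
Check small values of y:
  y = 0: RHS = 3 is not a perfect cube.
  y = 1: RHS = 15 is not a perfect cube.
  y = -1: RHS = -9 is not a perfect cube.
  y = 2: RHS = 99 is not a perfect cube.
  y = -2: RHS = -93 is not a perfect cube.
  y = 3: RHS = 327 is not a perfect cube.
  y = -3: RHS = -321 is not a perfect cube.
Continuing the search up to |y| = 40 finds no solutions either.
No (x, y) in the scanned range satisfies the equation.

No integer solutions with |y| ≤ 40.


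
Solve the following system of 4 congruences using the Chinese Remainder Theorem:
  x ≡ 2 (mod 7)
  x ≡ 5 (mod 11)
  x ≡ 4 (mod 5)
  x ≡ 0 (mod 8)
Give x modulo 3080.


Product of moduli M = 7 · 11 · 5 · 8 = 3080.
Merge one congruence at a time:
  Start: x ≡ 2 (mod 7).
  Combine with x ≡ 5 (mod 11); new modulus lcm = 77.
    Write x = 2 + 7·t and substitute into x ≡ 5 (mod 11): 7·t ≡ 5 − 2 = 3 (mod 11).
    The inverse of 7 mod 11 is 8 (since 7·8 = 56 = 5·11 + 1), so t ≡ 8·3 = 24 ≡ 2 (mod 11).
    Then x = 2 + 7·2 = 16, valid modulo lcm(7, 11) = 77: x ≡ 16 (mod 77).
  Combine with x ≡ 4 (mod 5); new modulus lcm = 385.
    Write x = 16 + 77·t and substitute into x ≡ 4 (mod 5): 77·t ≡ 4 − 16 = -12 (mod 5).
    Reduce coefficients mod 5: 2·t ≡ 3 (mod 5).
    The inverse of 2 mod 5 is 3 (since 2·3 = 6 = 1·5 + 1), so t ≡ 3·3 = 9 ≡ 4 (mod 5).
    Then x = 16 + 77·4 = 324, valid modulo lcm(77, 5) = 385: x ≡ 324 (mod 385).
  Combine with x ≡ 0 (mod 8); new modulus lcm = 3080.
    Write x = 324 + 385·t and substitute into x ≡ 0 (mod 8): 385·t ≡ 0 − 324 = -324 (mod 8).
    Reduce coefficients mod 8: 1·t ≡ 4 (mod 8).
    So t ≡ 4 (mod 8).
    Then x = 324 + 385·4 = 1864, valid modulo lcm(385, 8) = 3080: x ≡ 1864 (mod 3080).
Verify against each original: 1864 mod 7 = 2, 1864 mod 11 = 5, 1864 mod 5 = 4, 1864 mod 8 = 0.

x ≡ 1864 (mod 3080).


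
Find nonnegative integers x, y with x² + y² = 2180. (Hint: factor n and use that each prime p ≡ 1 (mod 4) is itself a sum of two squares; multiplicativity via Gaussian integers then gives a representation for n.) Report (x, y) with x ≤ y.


Step 1: Factor n = 2180 = 2^2 · 5 · 109.
Step 2: Check the mod-4 condition on each prime factor: 2 = 2 (special); 5 ≡ 1 (mod 4), exponent 1; 109 ≡ 1 (mod 4), exponent 1.
All primes ≡ 3 (mod 4) appear to even exponent (or don't appear), so by the two-squares theorem n IS expressible as a sum of two squares.
Step 3: Build a representation. Group n = k² · m with k = 2 and m = 5 · 109 = 545 (a product of primes ≡ 1 (mod 4)); a representation of m scales to one of n via (k·x)² + (k·y)² = k²(x² + y²). Each prime p ≡ 1 (mod 4) is itself a sum of two squares; find a² by testing p − a² for a perfect square:
  5: 5 − 1² = 4 = 2² ⇒ 5 = 1² + 2².
  109: 109 − 1² = 108, 109 − 2² = 105, 109 − 3² = 100 = 10² ⇒ 109 = 3² + 10².
  Combine using the Brahmagupta–Fibonacci identity (a² + b²)(c² + d²) = (ac − bd)² + (ad + bc)² = (ac + bd)² + (ad − bc)²:
  5 · 109 = 545: from (1² + 2²)(3² + 10²), take (1·3 − 2·10, 1·10 + 2·3) = (3 − 20, 10 + 6) = (-17, 16); dropping signs (only squares matter) gives (17, 16); check 17² + 16² = 289 + 256 = 545 ✓.
  Scale by k = 2: (2·17, 2·16) = (34, 32).
Step 4: Order so x ≤ y and verify: 32² + 34² = 1024 + 1156 = 2180 = n. ✓

n = 2180 = 32² + 34² (one valid representation with x ≤ y).


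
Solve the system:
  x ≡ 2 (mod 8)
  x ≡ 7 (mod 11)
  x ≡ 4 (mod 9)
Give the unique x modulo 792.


Moduli 8, 11, 9 are pairwise coprime; by CRT there is a unique solution modulo M = 8 · 11 · 9 = 792.
Solve pairwise, accumulating the modulus:
  Start with x ≡ 2 (mod 8).
  Combine with x ≡ 7 (mod 11): since gcd(8, 11) = 1, we get a unique residue mod 88.
    Write x = 2 + 8·t and substitute into x ≡ 7 (mod 11): 8·t ≡ 7 − 2 = 5 (mod 11).
    The inverse of 8 mod 11 is 7 (since 8·7 = 56 = 5·11 + 1), so t ≡ 7·5 = 35 ≡ 2 (mod 11).
    Then x = 2 + 8·2 = 18, valid modulo lcm(8, 11) = 88: x ≡ 18 (mod 88).
  Combine with x ≡ 4 (mod 9): since gcd(88, 9) = 1, we get a unique residue mod 792.
    Write x = 18 + 88·t and substitute into x ≡ 4 (mod 9): 88·t ≡ 4 − 18 = -14 (mod 9).
    Reduce coefficients mod 9: 7·t ≡ 4 (mod 9).
    The inverse of 7 mod 9 is 4 (since 7·4 = 28 = 3·9 + 1), so t ≡ 4·4 = 16 ≡ 7 (mod 9).
    Then x = 18 + 88·7 = 634, valid modulo lcm(88, 9) = 792: x ≡ 634 (mod 792).
Verify: 634 mod 8 = 2 ✓, 634 mod 11 = 7 ✓, 634 mod 9 = 4 ✓.

x ≡ 634 (mod 792).


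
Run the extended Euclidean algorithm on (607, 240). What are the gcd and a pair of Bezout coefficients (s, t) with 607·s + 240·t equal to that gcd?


Euclidean algorithm on (607, 240) — divide until remainder is 0:
  607 = 2 · 240 + 127
  240 = 1 · 127 + 113
  127 = 1 · 113 + 14
  113 = 8 · 14 + 1
  14 = 14 · 1 + 0
gcd(607, 240) = 1.
Track Bezout coefficients alongside the remainders: start with r₀ = 607 = a·1 + b·0 (s = 1, t = 0) and r₁ = 240 = a·0 + b·1 (s = 0, t = 1); each new remainder r_{k+1} = r_{k-1} − q_k·r_k inherits s_{k+1} = s_{k-1} − q_k·s_k, t_{k+1} = t_{k-1} − q_k·t_k, so r_k = a·s_k + b·t_k at every step:
  q = 2: r = 127, s = 1 − 2·0 = 1, t = 0 − 2·1 = -2  (check: 607·1 + 240·(-2) = 127)
  q = 1: r = 113, s = 0 − 1·1 = -1, t = 1 − 1·(-2) = 3  (check: 607·(-1) + 240·3 = 113)
  q = 1: r = 14, s = 1 − 1·(-1) = 2, t = -2 − 1·3 = -5  (check: 607·2 + 240·(-5) = 14)
  q = 8: r = 1, s = -1 − 8·2 = -17, t = 3 − 8·(-5) = 43  (check: 607·(-17) + 240·43 = 1)
The row with r = 1 (the gcd) gives the Bezout coefficients s = -17, t = 43.
Result: 607 · (-17) + 240 · (43) = 1.

gcd(607, 240) = 1; s = -17, t = 43 (check: 607·(-17) + 240·43 = 1).


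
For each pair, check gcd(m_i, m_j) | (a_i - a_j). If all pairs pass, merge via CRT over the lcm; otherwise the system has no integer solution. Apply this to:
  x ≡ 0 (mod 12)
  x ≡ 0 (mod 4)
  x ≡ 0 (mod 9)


Moduli 12, 4, 9 are not pairwise coprime, so CRT works modulo lcm(m_i) when all pairwise compatibility conditions hold.
Pairwise compatibility: gcd(m_i, m_j) must divide a_i - a_j for every pair.
Merge one congruence at a time:
  Start: x ≡ 0 (mod 12).
  Combine with x ≡ 0 (mod 4): gcd(12, 4) = 4; 0 - 0 = 0, which IS divisible by 4, so compatible.
    Write x = 0 + 12·t and substitute into x ≡ 0 (mod 4): 12·t ≡ 0 − 0 = 0 (mod 4).
    Divide the congruence (and modulus) by g = 4: 3·t ≡ 0 (mod 1).
    Modulo 1 every t works; take t = 0.
    Then x = 0 + 12·0 = 0, valid modulo lcm(12, 4) = 12: x ≡ 0 (mod 12).
  Combine with x ≡ 0 (mod 9): gcd(12, 9) = 3; 0 - 0 = 0, which IS divisible by 3, so compatible.
    Write x = 0 + 12·t and substitute into x ≡ 0 (mod 9): 12·t ≡ 0 − 0 = 0 (mod 9).
    Divide the congruence (and modulus) by g = 3: 4·t ≡ 0 (mod 3).
    Reduce coefficients mod 3: 1·t ≡ 0 (mod 3).
    So t ≡ 0 (mod 3).
    Then x = 0 + 12·0 = 0, valid modulo lcm(12, 9) = 36: x ≡ 0 (mod 36).
Verify: 0 mod 12 = 0, 0 mod 4 = 0, 0 mod 9 = 0.

x ≡ 0 (mod 36).


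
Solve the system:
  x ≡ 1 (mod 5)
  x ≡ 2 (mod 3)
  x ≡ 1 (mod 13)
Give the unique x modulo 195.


Moduli 5, 3, 13 are pairwise coprime; by CRT there is a unique solution modulo M = 5 · 3 · 13 = 195.
Solve pairwise, accumulating the modulus:
  Start with x ≡ 1 (mod 5).
  Combine with x ≡ 2 (mod 3): since gcd(5, 3) = 1, we get a unique residue mod 15.
    Write x = 1 + 5·t and substitute into x ≡ 2 (mod 3): 5·t ≡ 2 − 1 = 1 (mod 3).
    Reduce coefficients mod 3: 2·t ≡ 1 (mod 3).
    The inverse of 2 mod 3 is 2 (since 2·2 = 4 = 1·3 + 1), so t ≡ 2·1 = 2 ≡ 2 (mod 3).
    Then x = 1 + 5·2 = 11, valid modulo lcm(5, 3) = 15: x ≡ 11 (mod 15).
  Combine with x ≡ 1 (mod 13): since gcd(15, 13) = 1, we get a unique residue mod 195.
    Write x = 11 + 15·t and substitute into x ≡ 1 (mod 13): 15·t ≡ 1 − 11 = -10 (mod 13).
    Reduce coefficients mod 13: 2·t ≡ 3 (mod 13).
    The inverse of 2 mod 13 is 7 (since 2·7 = 14 = 1·13 + 1), so t ≡ 7·3 = 21 ≡ 8 (mod 13).
    Then x = 11 + 15·8 = 131, valid modulo lcm(15, 13) = 195: x ≡ 131 (mod 195).
Verify: 131 mod 5 = 1 ✓, 131 mod 3 = 2 ✓, 131 mod 13 = 1 ✓.

x ≡ 131 (mod 195).


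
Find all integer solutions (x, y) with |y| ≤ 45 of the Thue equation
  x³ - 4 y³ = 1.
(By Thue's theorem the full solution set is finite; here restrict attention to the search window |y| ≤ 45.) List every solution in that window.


The equation is x³ - 4y³ = 1. For fixed y, x³ = 4·y³ + 1, so a solution requires the RHS to be a perfect cube.
Strategy: iterate y from -45 to 45, compute RHS = 4·y³ + 1, and check whether it is a (positive or negative) perfect cube.
Check small values of y:
  y = 0: RHS = 1 = (1)³ ⇒ x = 1 works.
  y = 1: RHS = 5 is not a perfect cube.
  y = -1: RHS = -3 is not a perfect cube.
  y = 2: RHS = 33 is not a perfect cube.
  y = -2: RHS = -31 is not a perfect cube.
  y = 3: RHS = 109 is not a perfect cube.
  y = -3: RHS = -107 is not a perfect cube.
Continuing the search up to |y| = 45 finds no further solutions beyond those listed.
Collected solutions: (1, 0).

Solutions (with |y| ≤ 45): (1, 0).


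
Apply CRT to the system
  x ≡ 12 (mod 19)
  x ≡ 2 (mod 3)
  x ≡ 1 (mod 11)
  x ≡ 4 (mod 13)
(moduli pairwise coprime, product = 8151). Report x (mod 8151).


Product of moduli M = 19 · 3 · 11 · 13 = 8151.
Merge one congruence at a time:
  Start: x ≡ 12 (mod 19).
  Combine with x ≡ 2 (mod 3); new modulus lcm = 57.
    Write x = 12 + 19·t and substitute into x ≡ 2 (mod 3): 19·t ≡ 2 − 12 = -10 (mod 3).
    Reduce coefficients mod 3: 1·t ≡ 2 (mod 3).
    So t ≡ 2 (mod 3).
    Then x = 12 + 19·2 = 50, valid modulo lcm(19, 3) = 57: x ≡ 50 (mod 57).
  Combine with x ≡ 1 (mod 11); new modulus lcm = 627.
    Write x = 50 + 57·t and substitute into x ≡ 1 (mod 11): 57·t ≡ 1 − 50 = -49 (mod 11).
    Reduce coefficients mod 11: 2·t ≡ 6 (mod 11).
    The inverse of 2 mod 11 is 6 (since 2·6 = 12 = 1·11 + 1), so t ≡ 6·6 = 36 ≡ 3 (mod 11).
    Then x = 50 + 57·3 = 221, valid modulo lcm(57, 11) = 627: x ≡ 221 (mod 627).
  Combine with x ≡ 4 (mod 13); new modulus lcm = 8151.
    Write x = 221 + 627·t and substitute into x ≡ 4 (mod 13): 627·t ≡ 4 − 221 = -217 (mod 13).
    Reduce coefficients mod 13: 3·t ≡ 4 (mod 13).
    The inverse of 3 mod 13 is 9 (since 3·9 = 27 = 2·13 + 1), so t ≡ 9·4 = 36 ≡ 10 (mod 13).
    Then x = 221 + 627·10 = 6491, valid modulo lcm(627, 13) = 8151: x ≡ 6491 (mod 8151).
Verify against each original: 6491 mod 19 = 12, 6491 mod 3 = 2, 6491 mod 11 = 1, 6491 mod 13 = 4.

x ≡ 6491 (mod 8151).


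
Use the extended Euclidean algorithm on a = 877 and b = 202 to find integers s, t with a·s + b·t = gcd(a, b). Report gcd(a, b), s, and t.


Euclidean algorithm on (877, 202) — divide until remainder is 0:
  877 = 4 · 202 + 69
  202 = 2 · 69 + 64
  69 = 1 · 64 + 5
  64 = 12 · 5 + 4
  5 = 1 · 4 + 1
  4 = 4 · 1 + 0
gcd(877, 202) = 1.
Track Bezout coefficients alongside the remainders: start with r₀ = 877 = a·1 + b·0 (s = 1, t = 0) and r₁ = 202 = a·0 + b·1 (s = 0, t = 1); each new remainder r_{k+1} = r_{k-1} − q_k·r_k inherits s_{k+1} = s_{k-1} − q_k·s_k, t_{k+1} = t_{k-1} − q_k·t_k, so r_k = a·s_k + b·t_k at every step:
  q = 4: r = 69, s = 1 − 4·0 = 1, t = 0 − 4·1 = -4  (check: 877·1 + 202·(-4) = 69)
  q = 2: r = 64, s = 0 − 2·1 = -2, t = 1 − 2·(-4) = 9  (check: 877·(-2) + 202·9 = 64)
  q = 1: r = 5, s = 1 − 1·(-2) = 3, t = -4 − 1·9 = -13  (check: 877·3 + 202·(-13) = 5)
  q = 12: r = 4, s = -2 − 12·3 = -38, t = 9 − 12·(-13) = 165  (check: 877·(-38) + 202·165 = 4)
  q = 1: r = 1, s = 3 − 1·(-38) = 41, t = -13 − 1·165 = -178  (check: 877·41 + 202·(-178) = 1)
The row with r = 1 (the gcd) gives the Bezout coefficients s = 41, t = -178.
Result: 877 · (41) + 202 · (-178) = 1.

gcd(877, 202) = 1; s = 41, t = -178 (check: 877·41 + 202·(-178) = 1).


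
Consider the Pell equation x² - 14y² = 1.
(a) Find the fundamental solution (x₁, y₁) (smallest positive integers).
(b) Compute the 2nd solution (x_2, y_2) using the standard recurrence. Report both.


Step 1: Find the fundamental solution (x₁, y₁) of x² - 14y² = 1.
  Expand √14 as a continued fraction. a₀ = ⌊√14⌋ = 3; iterate m_{k+1} = d_k·a_k − m_k, d_{k+1} = (14 − m_{k+1}²)/d_k, a_{k+1} = ⌊(a₀ + m_{k+1})/d_{k+1}⌋ (starting m₀ = 0, d₀ = 1), with convergents p_k = a_k·p_{k-1} + p_{k-2}, q_k = a_k·q_{k-1} + q_{k-2} (p₋₁ = 1, q₋₁ = 0):
  k = 0: a₀ = 3; p₀/q₀ = 3/1; p₀² − 14·q₀² = 9 − 14 = -5.
  k = 1: m = 3, d = 5, a = ⌊(3 + 3)/5⌋ = 1; p/q = (1·3 + 1)/(1·1 + 0) = 4/1; p² − 14·q² = 16 − 14 = 2.
  k = 2: m = 2, d = 2, a = ⌊(3 + 2)/2⌋ = 2; p/q = (2·4 + 3)/(2·1 + 1) = 11/3; p² − 14·q² = 121 − 126 = -5.
  k = 3: m = 2, d = 5, a = ⌊(3 + 2)/5⌋ = 1; p/q = (1·11 + 4)/(1·3 + 1) = 15/4; p² − 14·q² = 225 − 224 = 1.
  The first convergent with p² − 14·q² = 1 gives the fundamental solution (x₁, y₁) = (15, 4).
Step 2: Apply the recurrence (x_{n+1}, y_{n+1}) = (x₁x_n + 14y₁y_n, x₁y_n + y₁x_n) repeatedly.
  From (x_1, y_1) = (15, 4): x_2 = 15·15 + 14·4·4 = 449; y_2 = 15·4 + 4·15 = 120.
Step 3: Verify x_2² - 14·y_2² = 201601 - 201600 = 1 (should be 1). ✓

(x_1, y_1) = (15, 4); (x_2, y_2) = (449, 120).


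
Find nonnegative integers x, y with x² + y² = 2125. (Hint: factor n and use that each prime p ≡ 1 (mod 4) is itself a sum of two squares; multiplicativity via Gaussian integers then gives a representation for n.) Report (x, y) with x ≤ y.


Step 1: Factor n = 2125 = 5^3 · 17.
Step 2: Check the mod-4 condition on each prime factor: 5 ≡ 1 (mod 4), exponent 3; 17 ≡ 1 (mod 4), exponent 1.
All primes ≡ 3 (mod 4) appear to even exponent (or don't appear), so by the two-squares theorem n IS expressible as a sum of two squares.
Step 3: Build a representation. Group n = k² · m with k = 5 and m = 5 · 17 = 85 (a product of primes ≡ 1 (mod 4)); a representation of m scales to one of n via (k·x)² + (k·y)² = k²(x² + y²). Each prime p ≡ 1 (mod 4) is itself a sum of two squares; find a² by testing p − a² for a perfect square:
  5: 5 − 1² = 4 = 2² ⇒ 5 = 1² + 2².
  17: 17 − 1² = 16 = 4² ⇒ 17 = 1² + 4².
  Combine using the Brahmagupta–Fibonacci identity (a² + b²)(c² + d²) = (ac − bd)² + (ad + bc)² = (ac + bd)² + (ad − bc)²:
  5 · 17 = 85: from (1² + 2²)(1² + 4²), take (1·1 − 2·4, 1·4 + 2·1) = (1 − 8, 4 + 2) = (-7, 6); dropping signs (only squares matter) gives (7, 6); check 7² + 6² = 49 + 36 = 85 ✓.
  Scale by k = 5: (5·7, 5·6) = (35, 30).
Step 4: Order so x ≤ y and verify: 30² + 35² = 900 + 1225 = 2125 = n. ✓

n = 2125 = 30² + 35² (one valid representation with x ≤ y).


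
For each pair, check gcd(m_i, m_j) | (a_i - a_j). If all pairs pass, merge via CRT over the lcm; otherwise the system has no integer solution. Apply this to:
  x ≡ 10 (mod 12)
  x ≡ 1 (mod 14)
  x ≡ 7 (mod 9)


Moduli 12, 14, 9 are not pairwise coprime, so CRT works modulo lcm(m_i) when all pairwise compatibility conditions hold.
Pairwise compatibility: gcd(m_i, m_j) must divide a_i - a_j for every pair.
Merge one congruence at a time:
  Start: x ≡ 10 (mod 12).
  Combine with x ≡ 1 (mod 14): gcd(12, 14) = 2, and 1 - 10 = -9 is NOT divisible by 2.
    ⇒ system is inconsistent (no integer solution).

No solution (the system is inconsistent).


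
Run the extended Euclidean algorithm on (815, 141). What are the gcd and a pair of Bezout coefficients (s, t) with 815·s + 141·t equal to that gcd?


Euclidean algorithm on (815, 141) — divide until remainder is 0:
  815 = 5 · 141 + 110
  141 = 1 · 110 + 31
  110 = 3 · 31 + 17
  31 = 1 · 17 + 14
  17 = 1 · 14 + 3
  14 = 4 · 3 + 2
  3 = 1 · 2 + 1
  2 = 2 · 1 + 0
gcd(815, 141) = 1.
Track Bezout coefficients alongside the remainders: start with r₀ = 815 = a·1 + b·0 (s = 1, t = 0) and r₁ = 141 = a·0 + b·1 (s = 0, t = 1); each new remainder r_{k+1} = r_{k-1} − q_k·r_k inherits s_{k+1} = s_{k-1} − q_k·s_k, t_{k+1} = t_{k-1} − q_k·t_k, so r_k = a·s_k + b·t_k at every step:
  q = 5: r = 110, s = 1 − 5·0 = 1, t = 0 − 5·1 = -5  (check: 815·1 + 141·(-5) = 110)
  q = 1: r = 31, s = 0 − 1·1 = -1, t = 1 − 1·(-5) = 6  (check: 815·(-1) + 141·6 = 31)
  q = 3: r = 17, s = 1 − 3·(-1) = 4, t = -5 − 3·6 = -23  (check: 815·4 + 141·(-23) = 17)
  q = 1: r = 14, s = -1 − 1·4 = -5, t = 6 − 1·(-23) = 29  (check: 815·(-5) + 141·29 = 14)
  q = 1: r = 3, s = 4 − 1·(-5) = 9, t = -23 − 1·29 = -52  (check: 815·9 + 141·(-52) = 3)
  q = 4: r = 2, s = -5 − 4·9 = -41, t = 29 − 4·(-52) = 237  (check: 815·(-41) + 141·237 = 2)
  q = 1: r = 1, s = 9 − 1·(-41) = 50, t = -52 − 1·237 = -289  (check: 815·50 + 141·(-289) = 1)
The row with r = 1 (the gcd) gives the Bezout coefficients s = 50, t = -289.
Result: 815 · (50) + 141 · (-289) = 1.

gcd(815, 141) = 1; s = 50, t = -289 (check: 815·50 + 141·(-289) = 1).


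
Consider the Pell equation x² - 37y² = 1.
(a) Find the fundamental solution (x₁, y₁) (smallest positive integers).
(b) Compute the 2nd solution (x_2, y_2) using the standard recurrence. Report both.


Step 1: Find the fundamental solution (x₁, y₁) of x² - 37y² = 1.
  Expand √37 as a continued fraction. a₀ = ⌊√37⌋ = 6; iterate m_{k+1} = d_k·a_k − m_k, d_{k+1} = (37 − m_{k+1}²)/d_k, a_{k+1} = ⌊(a₀ + m_{k+1})/d_{k+1}⌋ (starting m₀ = 0, d₀ = 1), with convergents p_k = a_k·p_{k-1} + p_{k-2}, q_k = a_k·q_{k-1} + q_{k-2} (p₋₁ = 1, q₋₁ = 0):
  k = 0: a₀ = 6; p₀/q₀ = 6/1; p₀² − 37·q₀² = 36 − 37 = -1.
  k = 1: m = 6, d = 1, a = ⌊(6 + 6)/1⌋ = 12; p/q = (12·6 + 1)/(12·1 + 0) = 73/12; p² − 37·q² = 5329 − 5328 = 1.
  The first convergent with p² − 37·q² = 1 gives the fundamental solution (x₁, y₁) = (73, 12).
Step 2: Apply the recurrence (x_{n+1}, y_{n+1}) = (x₁x_n + 37y₁y_n, x₁y_n + y₁x_n) repeatedly.
  From (x_1, y_1) = (73, 12): x_2 = 73·73 + 37·12·12 = 10657; y_2 = 73·12 + 12·73 = 1752.
Step 3: Verify x_2² - 37·y_2² = 113571649 - 113571648 = 1 (should be 1). ✓

(x_1, y_1) = (73, 12); (x_2, y_2) = (10657, 1752).


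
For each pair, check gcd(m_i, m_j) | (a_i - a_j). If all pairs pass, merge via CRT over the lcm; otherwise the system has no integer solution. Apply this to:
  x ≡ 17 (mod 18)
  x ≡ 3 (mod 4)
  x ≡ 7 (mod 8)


Moduli 18, 4, 8 are not pairwise coprime, so CRT works modulo lcm(m_i) when all pairwise compatibility conditions hold.
Pairwise compatibility: gcd(m_i, m_j) must divide a_i - a_j for every pair.
Merge one congruence at a time:
  Start: x ≡ 17 (mod 18).
  Combine with x ≡ 3 (mod 4): gcd(18, 4) = 2; 3 - 17 = -14, which IS divisible by 2, so compatible.
    Write x = 17 + 18·t and substitute into x ≡ 3 (mod 4): 18·t ≡ 3 − 17 = -14 (mod 4).
    Divide the congruence (and modulus) by g = 2: 9·t ≡ -7 (mod 2).
    Reduce coefficients mod 2: 1·t ≡ 1 (mod 2).
    So t ≡ 1 (mod 2).
    Then x = 17 + 18·1 = 35, valid modulo lcm(18, 4) = 36: x ≡ 35 (mod 36).
  Combine with x ≡ 7 (mod 8): gcd(36, 8) = 4; 7 - 35 = -28, which IS divisible by 4, so compatible.
    Write x = 35 + 36·t and substitute into x ≡ 7 (mod 8): 36·t ≡ 7 − 35 = -28 (mod 8).
    Divide the congruence (and modulus) by g = 4: 9·t ≡ -7 (mod 2).
    Reduce coefficients mod 2: 1·t ≡ 1 (mod 2).
    So t ≡ 1 (mod 2).
    Then x = 35 + 36·1 = 71, valid modulo lcm(36, 8) = 72: x ≡ 71 (mod 72).
Verify: 71 mod 18 = 17, 71 mod 4 = 3, 71 mod 8 = 7.

x ≡ 71 (mod 72).


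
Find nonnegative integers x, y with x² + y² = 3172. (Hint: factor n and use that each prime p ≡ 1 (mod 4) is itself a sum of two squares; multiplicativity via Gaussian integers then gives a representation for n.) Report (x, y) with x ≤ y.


Step 1: Factor n = 3172 = 2^2 · 13 · 61.
Step 2: Check the mod-4 condition on each prime factor: 2 = 2 (special); 13 ≡ 1 (mod 4), exponent 1; 61 ≡ 1 (mod 4), exponent 1.
All primes ≡ 3 (mod 4) appear to even exponent (or don't appear), so by the two-squares theorem n IS expressible as a sum of two squares.
Step 3: Build a representation. Group n = k² · m with k = 2 and m = 13 · 61 = 793 (a product of primes ≡ 1 (mod 4)); a representation of m scales to one of n via (k·x)² + (k·y)² = k²(x² + y²). Each prime p ≡ 1 (mod 4) is itself a sum of two squares; find a² by testing p − a² for a perfect square:
  13: 13 − 1² = 12, 13 − 2² = 9 = 3² ⇒ 13 = 2² + 3².
  61: 61 − 1² = 60, 61 − 2² = 57, 61 − 3² = 52, 61 − 4² = 45, 61 − 5² = 36 = 6² ⇒ 61 = 5² + 6².
  Combine using the Brahmagupta–Fibonacci identity (a² + b²)(c² + d²) = (ac − bd)² + (ad + bc)² = (ac + bd)² + (ad − bc)²:
  13 · 61 = 793: from (2² + 3²)(5² + 6²), take (2·5 − 3·6, 2·6 + 3·5) = (10 − 18, 12 + 15) = (-8, 27); dropping signs (only squares matter) gives (8, 27); check 8² + 27² = 64 + 729 = 793 ✓.
  Scale by k = 2: (2·8, 2·27) = (16, 54).
Step 4: Order so x ≤ y and verify: 16² + 54² = 256 + 2916 = 3172 = n. ✓

n = 3172 = 16² + 54² (one valid representation with x ≤ y).


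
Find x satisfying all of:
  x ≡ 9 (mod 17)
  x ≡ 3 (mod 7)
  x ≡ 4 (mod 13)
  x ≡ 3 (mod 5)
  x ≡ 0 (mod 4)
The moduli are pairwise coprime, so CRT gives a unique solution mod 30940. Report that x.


Product of moduli M = 17 · 7 · 13 · 5 · 4 = 30940.
Merge one congruence at a time:
  Start: x ≡ 9 (mod 17).
  Combine with x ≡ 3 (mod 7); new modulus lcm = 119.
    Write x = 9 + 17·t and substitute into x ≡ 3 (mod 7): 17·t ≡ 3 − 9 = -6 (mod 7).
    Reduce coefficients mod 7: 3·t ≡ 1 (mod 7).
    The inverse of 3 mod 7 is 5 (since 3·5 = 15 = 2·7 + 1), so t ≡ 5·1 = 5 ≡ 5 (mod 7).
    Then x = 9 + 17·5 = 94, valid modulo lcm(17, 7) = 119: x ≡ 94 (mod 119).
  Combine with x ≡ 4 (mod 13); new modulus lcm = 1547.
    Write x = 94 + 119·t and substitute into x ≡ 4 (mod 13): 119·t ≡ 4 − 94 = -90 (mod 13).
    Reduce coefficients mod 13: 2·t ≡ 1 (mod 13).
    The inverse of 2 mod 13 is 7 (since 2·7 = 14 = 1·13 + 1), so t ≡ 7·1 = 7 ≡ 7 (mod 13).
    Then x = 94 + 119·7 = 927, valid modulo lcm(119, 13) = 1547: x ≡ 927 (mod 1547).
  Combine with x ≡ 3 (mod 5); new modulus lcm = 7735.
    Write x = 927 + 1547·t and substitute into x ≡ 3 (mod 5): 1547·t ≡ 3 − 927 = -924 (mod 5).
    Reduce coefficients mod 5: 2·t ≡ 1 (mod 5).
    The inverse of 2 mod 5 is 3 (since 2·3 = 6 = 1·5 + 1), so t ≡ 3·1 = 3 ≡ 3 (mod 5).
    Then x = 927 + 1547·3 = 5568, valid modulo lcm(1547, 5) = 7735: x ≡ 5568 (mod 7735).
  Combine with x ≡ 0 (mod 4); new modulus lcm = 30940.
    Write x = 5568 + 7735·t and substitute into x ≡ 0 (mod 4): 7735·t ≡ 0 − 5568 = -5568 (mod 4).
    Reduce coefficients mod 4: 3·t ≡ 0 (mod 4).
    The inverse of 3 mod 4 is 3 (since 3·3 = 9 = 2·4 + 1), so t ≡ 3·0 = 0 ≡ 0 (mod 4).
    Then x = 5568 + 7735·0 = 5568, valid modulo lcm(7735, 4) = 30940: x ≡ 5568 (mod 30940).
Verify against each original: 5568 mod 17 = 9, 5568 mod 7 = 3, 5568 mod 13 = 4, 5568 mod 5 = 3, 5568 mod 4 = 0.

x ≡ 5568 (mod 30940).


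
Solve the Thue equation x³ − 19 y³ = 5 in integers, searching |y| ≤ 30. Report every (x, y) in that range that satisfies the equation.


The equation is x³ - 19y³ = 5. For fixed y, x³ = 19·y³ + 5, so a solution requires the RHS to be a perfect cube.
Strategy: iterate y from -30 to 30, compute RHS = 19·y³ + 5, and check whether it is a (positive or negative) perfect cube.
Check small values of y:
  y = 0: RHS = 5 is not a perfect cube.
  y = 1: RHS = 24 is not a perfect cube.
  y = -1: RHS = -14 is not a perfect cube.
  y = 2: RHS = 157 is not a perfect cube.
  y = -2: RHS = -147 is not a perfect cube.
  y = 3: RHS = 518 is not a perfect cube.
  y = -3: RHS = -508 is not a perfect cube.
Continuing the search up to |y| = 30 finds no solutions either.
No (x, y) in the scanned range satisfies the equation.

No integer solutions with |y| ≤ 30.


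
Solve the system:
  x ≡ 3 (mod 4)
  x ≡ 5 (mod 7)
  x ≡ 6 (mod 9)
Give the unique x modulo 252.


Moduli 4, 7, 9 are pairwise coprime; by CRT there is a unique solution modulo M = 4 · 7 · 9 = 252.
Solve pairwise, accumulating the modulus:
  Start with x ≡ 3 (mod 4).
  Combine with x ≡ 5 (mod 7): since gcd(4, 7) = 1, we get a unique residue mod 28.
    Write x = 3 + 4·t and substitute into x ≡ 5 (mod 7): 4·t ≡ 5 − 3 = 2 (mod 7).
    The inverse of 4 mod 7 is 2 (since 4·2 = 8 = 1·7 + 1), so t ≡ 2·2 = 4 ≡ 4 (mod 7).
    Then x = 3 + 4·4 = 19, valid modulo lcm(4, 7) = 28: x ≡ 19 (mod 28).
  Combine with x ≡ 6 (mod 9): since gcd(28, 9) = 1, we get a unique residue mod 252.
    Write x = 19 + 28·t and substitute into x ≡ 6 (mod 9): 28·t ≡ 6 − 19 = -13 (mod 9).
    Reduce coefficients mod 9: 1·t ≡ 5 (mod 9).
    So t ≡ 5 (mod 9).
    Then x = 19 + 28·5 = 159, valid modulo lcm(28, 9) = 252: x ≡ 159 (mod 252).
Verify: 159 mod 4 = 3 ✓, 159 mod 7 = 5 ✓, 159 mod 9 = 6 ✓.

x ≡ 159 (mod 252).


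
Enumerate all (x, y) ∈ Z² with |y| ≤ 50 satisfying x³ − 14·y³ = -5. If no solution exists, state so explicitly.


The equation is x³ - 14y³ = -5. For fixed y, x³ = 14·y³ − 5, so a solution requires the RHS to be a perfect cube.
Strategy: iterate y from -50 to 50, compute RHS = 14·y³ − 5, and check whether it is a (positive or negative) perfect cube.
Check small values of y:
  y = 0: RHS = -5 is not a perfect cube.
  y = 1: RHS = 9 is not a perfect cube.
  y = -1: RHS = -19 is not a perfect cube.
  y = 2: RHS = 107 is not a perfect cube.
  y = -2: RHS = -117 is not a perfect cube.
  y = 3: RHS = 373 is not a perfect cube.
  y = -3: RHS = -383 is not a perfect cube.
Continuing the search up to |y| = 50 finds no solutions either.
No (x, y) in the scanned range satisfies the equation.

No integer solutions with |y| ≤ 50.


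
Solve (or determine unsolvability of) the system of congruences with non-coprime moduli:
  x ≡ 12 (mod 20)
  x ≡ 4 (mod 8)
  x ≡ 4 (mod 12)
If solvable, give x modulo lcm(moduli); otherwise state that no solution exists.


Moduli 20, 8, 12 are not pairwise coprime, so CRT works modulo lcm(m_i) when all pairwise compatibility conditions hold.
Pairwise compatibility: gcd(m_i, m_j) must divide a_i - a_j for every pair.
Merge one congruence at a time:
  Start: x ≡ 12 (mod 20).
  Combine with x ≡ 4 (mod 8): gcd(20, 8) = 4; 4 - 12 = -8, which IS divisible by 4, so compatible.
    Write x = 12 + 20·t and substitute into x ≡ 4 (mod 8): 20·t ≡ 4 − 12 = -8 (mod 8).
    Divide the congruence (and modulus) by g = 4: 5·t ≡ -2 (mod 2).
    Reduce coefficients mod 2: 1·t ≡ 0 (mod 2).
    So t ≡ 0 (mod 2).
    Then x = 12 + 20·0 = 12, valid modulo lcm(20, 8) = 40: x ≡ 12 (mod 40).
  Combine with x ≡ 4 (mod 12): gcd(40, 12) = 4; 4 - 12 = -8, which IS divisible by 4, so compatible.
    Write x = 12 + 40·t and substitute into x ≡ 4 (mod 12): 40·t ≡ 4 − 12 = -8 (mod 12).
    Divide the congruence (and modulus) by g = 4: 10·t ≡ -2 (mod 3).
    Reduce coefficients mod 3: 1·t ≡ 1 (mod 3).
    So t ≡ 1 (mod 3).
    Then x = 12 + 40·1 = 52, valid modulo lcm(40, 12) = 120: x ≡ 52 (mod 120).
Verify: 52 mod 20 = 12, 52 mod 8 = 4, 52 mod 12 = 4.

x ≡ 52 (mod 120).
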